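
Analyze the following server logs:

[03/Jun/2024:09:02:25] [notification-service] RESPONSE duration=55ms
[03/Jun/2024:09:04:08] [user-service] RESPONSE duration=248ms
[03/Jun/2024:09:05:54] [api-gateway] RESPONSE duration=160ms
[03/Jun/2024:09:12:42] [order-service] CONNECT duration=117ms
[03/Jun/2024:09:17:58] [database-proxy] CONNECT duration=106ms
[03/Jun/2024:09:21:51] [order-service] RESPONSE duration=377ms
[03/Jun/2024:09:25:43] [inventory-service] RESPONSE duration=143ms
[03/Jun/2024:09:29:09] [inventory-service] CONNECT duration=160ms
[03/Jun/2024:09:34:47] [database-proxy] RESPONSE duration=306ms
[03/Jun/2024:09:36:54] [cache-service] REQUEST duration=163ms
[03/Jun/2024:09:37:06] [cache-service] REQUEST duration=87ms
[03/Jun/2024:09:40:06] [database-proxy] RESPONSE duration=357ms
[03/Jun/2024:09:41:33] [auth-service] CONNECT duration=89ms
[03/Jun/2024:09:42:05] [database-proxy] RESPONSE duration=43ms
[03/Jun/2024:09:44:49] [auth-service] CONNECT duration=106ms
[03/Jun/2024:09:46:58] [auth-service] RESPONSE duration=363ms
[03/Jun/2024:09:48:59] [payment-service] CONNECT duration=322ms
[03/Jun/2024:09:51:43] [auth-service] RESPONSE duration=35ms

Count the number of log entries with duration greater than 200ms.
6

To count timeouts:

1. Threshold: 200ms
2. Extract duration from each log entry
3. Count entries where duration > 200
4. Timeout count: 6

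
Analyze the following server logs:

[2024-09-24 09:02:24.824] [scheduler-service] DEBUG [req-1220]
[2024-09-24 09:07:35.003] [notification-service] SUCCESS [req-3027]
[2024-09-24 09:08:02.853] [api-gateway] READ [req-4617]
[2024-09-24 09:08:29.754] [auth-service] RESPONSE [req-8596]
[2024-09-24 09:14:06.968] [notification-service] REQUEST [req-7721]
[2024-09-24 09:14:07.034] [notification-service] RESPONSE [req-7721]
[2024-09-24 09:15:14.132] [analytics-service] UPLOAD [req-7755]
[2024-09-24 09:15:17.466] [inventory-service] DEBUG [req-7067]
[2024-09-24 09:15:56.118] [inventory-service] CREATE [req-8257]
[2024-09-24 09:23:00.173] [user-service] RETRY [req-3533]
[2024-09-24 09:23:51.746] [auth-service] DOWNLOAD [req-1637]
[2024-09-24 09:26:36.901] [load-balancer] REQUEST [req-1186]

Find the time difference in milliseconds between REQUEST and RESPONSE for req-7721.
66

To calculate latency:

1. Find REQUEST with id req-7721: 2024-09-24 09:14:06.968
2. Find RESPONSE with id req-7721: 2024-09-24 09:14:07.034
3. Latency: 2024-09-24 09:14:07.034 - 2024-09-24 09:14:06.968 = 66ms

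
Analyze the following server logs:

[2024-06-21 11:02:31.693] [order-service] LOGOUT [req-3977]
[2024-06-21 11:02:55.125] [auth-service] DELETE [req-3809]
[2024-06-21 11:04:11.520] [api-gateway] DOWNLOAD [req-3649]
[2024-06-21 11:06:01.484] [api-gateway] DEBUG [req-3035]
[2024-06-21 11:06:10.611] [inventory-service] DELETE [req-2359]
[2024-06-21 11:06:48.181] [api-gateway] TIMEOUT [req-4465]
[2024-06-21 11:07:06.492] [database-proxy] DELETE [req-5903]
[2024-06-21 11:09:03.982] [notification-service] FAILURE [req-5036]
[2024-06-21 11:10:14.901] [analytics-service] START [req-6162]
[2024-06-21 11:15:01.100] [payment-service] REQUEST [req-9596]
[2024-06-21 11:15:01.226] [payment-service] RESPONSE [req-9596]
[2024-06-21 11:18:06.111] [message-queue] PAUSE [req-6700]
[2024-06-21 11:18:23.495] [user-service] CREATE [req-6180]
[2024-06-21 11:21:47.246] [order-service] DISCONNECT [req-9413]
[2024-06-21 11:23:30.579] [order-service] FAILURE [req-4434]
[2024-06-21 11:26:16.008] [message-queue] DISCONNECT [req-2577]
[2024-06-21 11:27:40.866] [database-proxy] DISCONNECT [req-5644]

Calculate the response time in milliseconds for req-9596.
126

To calculate latency:

1. Find REQUEST with id req-9596: 2024-06-21 11:15:01.100
2. Find RESPONSE with id req-9596: 2024-06-21 11:15:01.226
3. Latency: 2024-06-21 11:15:01.226 - 2024-06-21 11:15:01.100 = 126ms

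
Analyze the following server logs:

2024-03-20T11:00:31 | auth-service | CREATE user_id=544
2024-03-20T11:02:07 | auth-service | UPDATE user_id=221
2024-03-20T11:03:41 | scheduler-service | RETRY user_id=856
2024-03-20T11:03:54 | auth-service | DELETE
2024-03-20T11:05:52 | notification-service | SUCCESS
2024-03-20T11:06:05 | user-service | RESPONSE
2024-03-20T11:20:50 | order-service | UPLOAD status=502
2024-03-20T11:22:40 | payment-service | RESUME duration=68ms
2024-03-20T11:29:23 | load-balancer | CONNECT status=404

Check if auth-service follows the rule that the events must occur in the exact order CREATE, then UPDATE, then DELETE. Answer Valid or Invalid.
Valid

To validate ordering:

1. Required order: CREATE → UPDATE → DELETE
2. Rule: the events must occur in the exact order CREATE, then UPDATE, then DELETE
3. Check actual order of events for auth-service
4. Result: Valid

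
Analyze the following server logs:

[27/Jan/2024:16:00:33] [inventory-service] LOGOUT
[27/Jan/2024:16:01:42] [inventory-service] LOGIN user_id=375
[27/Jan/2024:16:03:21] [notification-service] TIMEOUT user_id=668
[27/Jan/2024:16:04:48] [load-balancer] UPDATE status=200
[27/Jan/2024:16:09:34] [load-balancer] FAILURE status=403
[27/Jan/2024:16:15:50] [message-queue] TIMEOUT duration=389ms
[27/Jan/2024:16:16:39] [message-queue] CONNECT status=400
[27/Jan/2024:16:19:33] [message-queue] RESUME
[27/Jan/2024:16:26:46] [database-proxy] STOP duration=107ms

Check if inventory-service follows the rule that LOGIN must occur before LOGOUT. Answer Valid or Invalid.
Invalid

To validate ordering:

1. Required order: LOGIN → LOGOUT
2. Rule: LOGIN must occur before LOGOUT
3. Check actual order of events for inventory-service
4. Result: Invalid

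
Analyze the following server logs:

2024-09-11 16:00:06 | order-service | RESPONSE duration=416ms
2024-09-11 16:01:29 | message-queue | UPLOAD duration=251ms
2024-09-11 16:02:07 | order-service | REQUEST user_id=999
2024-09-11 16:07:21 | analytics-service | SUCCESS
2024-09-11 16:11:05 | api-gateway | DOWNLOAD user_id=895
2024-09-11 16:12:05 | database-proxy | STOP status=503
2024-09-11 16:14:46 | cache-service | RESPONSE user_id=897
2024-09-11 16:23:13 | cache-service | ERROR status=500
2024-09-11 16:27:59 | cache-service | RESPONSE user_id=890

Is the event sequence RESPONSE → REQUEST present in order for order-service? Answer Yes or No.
Yes

To verify sequence order:

1. Find all events in sequence RESPONSE → REQUEST for order-service
2. Extract their timestamps
3. Check if timestamps are in ascending order
4. Result: Yes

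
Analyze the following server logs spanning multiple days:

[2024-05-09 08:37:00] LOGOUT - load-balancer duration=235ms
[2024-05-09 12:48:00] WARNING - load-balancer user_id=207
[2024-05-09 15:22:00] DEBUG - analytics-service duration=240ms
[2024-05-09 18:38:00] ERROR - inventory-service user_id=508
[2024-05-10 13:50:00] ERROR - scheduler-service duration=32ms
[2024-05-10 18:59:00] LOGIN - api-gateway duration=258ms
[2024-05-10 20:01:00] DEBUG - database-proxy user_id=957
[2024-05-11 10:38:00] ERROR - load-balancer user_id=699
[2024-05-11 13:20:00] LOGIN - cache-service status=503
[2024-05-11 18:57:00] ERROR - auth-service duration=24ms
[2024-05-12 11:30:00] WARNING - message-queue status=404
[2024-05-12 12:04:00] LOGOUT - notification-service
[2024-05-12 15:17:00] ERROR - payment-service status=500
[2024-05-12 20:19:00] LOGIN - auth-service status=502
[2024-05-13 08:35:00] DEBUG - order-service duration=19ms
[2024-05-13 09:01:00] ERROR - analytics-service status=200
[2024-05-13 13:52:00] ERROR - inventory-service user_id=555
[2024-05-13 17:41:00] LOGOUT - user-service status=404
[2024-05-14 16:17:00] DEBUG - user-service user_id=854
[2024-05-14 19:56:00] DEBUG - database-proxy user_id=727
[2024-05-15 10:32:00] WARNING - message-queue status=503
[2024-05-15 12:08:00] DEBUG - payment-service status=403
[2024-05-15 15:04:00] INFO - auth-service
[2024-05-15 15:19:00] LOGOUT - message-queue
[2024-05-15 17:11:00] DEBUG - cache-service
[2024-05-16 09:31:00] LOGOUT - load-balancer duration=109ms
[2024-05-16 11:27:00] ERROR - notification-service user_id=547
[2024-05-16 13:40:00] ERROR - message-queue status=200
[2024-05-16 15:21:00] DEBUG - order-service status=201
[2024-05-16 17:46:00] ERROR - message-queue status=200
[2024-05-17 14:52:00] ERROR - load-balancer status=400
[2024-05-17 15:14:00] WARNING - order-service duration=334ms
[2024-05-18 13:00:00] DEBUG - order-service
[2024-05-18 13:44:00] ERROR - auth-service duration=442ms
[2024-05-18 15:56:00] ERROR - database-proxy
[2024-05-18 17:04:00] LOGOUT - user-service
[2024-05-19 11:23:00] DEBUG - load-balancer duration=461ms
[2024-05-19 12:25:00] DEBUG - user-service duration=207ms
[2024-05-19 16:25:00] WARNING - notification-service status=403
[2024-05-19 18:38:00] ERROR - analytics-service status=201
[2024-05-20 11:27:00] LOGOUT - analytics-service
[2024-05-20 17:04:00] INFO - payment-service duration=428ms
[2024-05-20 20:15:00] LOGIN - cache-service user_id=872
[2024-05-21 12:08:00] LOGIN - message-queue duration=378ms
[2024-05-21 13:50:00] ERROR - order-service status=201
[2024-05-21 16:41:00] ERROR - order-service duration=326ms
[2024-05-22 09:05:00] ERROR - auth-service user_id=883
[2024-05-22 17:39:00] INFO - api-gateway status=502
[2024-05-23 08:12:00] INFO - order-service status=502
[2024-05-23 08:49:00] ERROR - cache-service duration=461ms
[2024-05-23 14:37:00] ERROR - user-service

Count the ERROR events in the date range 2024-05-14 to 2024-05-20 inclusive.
7

To filter by date range:

1. Date range: 2024-05-14 through 2024-05-20, both dates inclusive
2. Filter for ERROR events whose date falls in this range
3. Count matching events: 7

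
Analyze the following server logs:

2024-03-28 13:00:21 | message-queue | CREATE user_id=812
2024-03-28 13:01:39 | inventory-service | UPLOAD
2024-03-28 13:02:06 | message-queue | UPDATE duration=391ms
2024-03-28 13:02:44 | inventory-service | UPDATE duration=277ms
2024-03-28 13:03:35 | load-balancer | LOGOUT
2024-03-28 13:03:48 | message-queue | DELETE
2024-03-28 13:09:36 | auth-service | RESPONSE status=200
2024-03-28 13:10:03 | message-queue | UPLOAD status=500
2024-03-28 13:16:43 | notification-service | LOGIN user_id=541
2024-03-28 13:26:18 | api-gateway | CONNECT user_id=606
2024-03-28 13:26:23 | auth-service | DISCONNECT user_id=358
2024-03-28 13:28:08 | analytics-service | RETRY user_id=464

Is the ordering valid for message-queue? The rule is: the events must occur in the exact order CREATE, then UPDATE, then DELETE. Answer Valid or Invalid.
Valid

To validate ordering:

1. Required order: CREATE → UPDATE → DELETE
2. Rule: the events must occur in the exact order CREATE, then UPDATE, then DELETE
3. Check actual order of events for message-queue
4. Result: Valid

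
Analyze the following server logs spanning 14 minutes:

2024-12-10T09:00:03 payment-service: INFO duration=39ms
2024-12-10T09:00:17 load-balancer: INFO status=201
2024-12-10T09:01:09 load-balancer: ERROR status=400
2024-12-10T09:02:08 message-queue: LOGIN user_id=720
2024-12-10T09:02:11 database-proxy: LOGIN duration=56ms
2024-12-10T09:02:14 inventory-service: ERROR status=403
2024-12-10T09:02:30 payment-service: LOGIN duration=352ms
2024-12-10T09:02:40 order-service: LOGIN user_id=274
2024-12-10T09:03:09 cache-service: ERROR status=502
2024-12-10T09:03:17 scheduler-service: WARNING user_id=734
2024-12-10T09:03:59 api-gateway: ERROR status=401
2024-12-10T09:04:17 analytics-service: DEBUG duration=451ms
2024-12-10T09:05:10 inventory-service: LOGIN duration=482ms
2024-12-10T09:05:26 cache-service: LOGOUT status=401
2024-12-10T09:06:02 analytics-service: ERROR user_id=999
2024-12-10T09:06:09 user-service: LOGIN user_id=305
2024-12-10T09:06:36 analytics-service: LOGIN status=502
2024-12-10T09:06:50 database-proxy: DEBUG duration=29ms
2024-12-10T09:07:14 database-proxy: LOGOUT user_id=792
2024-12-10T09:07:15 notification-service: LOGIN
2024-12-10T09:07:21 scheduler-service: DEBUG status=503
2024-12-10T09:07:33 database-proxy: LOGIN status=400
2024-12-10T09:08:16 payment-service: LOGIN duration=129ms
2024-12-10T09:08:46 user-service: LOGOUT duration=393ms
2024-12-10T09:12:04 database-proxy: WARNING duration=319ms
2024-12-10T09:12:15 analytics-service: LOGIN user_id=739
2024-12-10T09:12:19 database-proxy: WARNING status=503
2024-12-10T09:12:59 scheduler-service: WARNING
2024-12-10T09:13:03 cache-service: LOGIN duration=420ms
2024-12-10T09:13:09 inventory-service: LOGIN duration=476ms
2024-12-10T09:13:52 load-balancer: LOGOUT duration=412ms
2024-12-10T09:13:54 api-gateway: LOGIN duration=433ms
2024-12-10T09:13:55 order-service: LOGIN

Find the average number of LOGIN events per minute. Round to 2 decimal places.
1.07

To calculate the rate:

1. Count total LOGIN events: 15
2. Total time period: 14 minutes
3. Rate = 15 / 14 = 1.07 events per minute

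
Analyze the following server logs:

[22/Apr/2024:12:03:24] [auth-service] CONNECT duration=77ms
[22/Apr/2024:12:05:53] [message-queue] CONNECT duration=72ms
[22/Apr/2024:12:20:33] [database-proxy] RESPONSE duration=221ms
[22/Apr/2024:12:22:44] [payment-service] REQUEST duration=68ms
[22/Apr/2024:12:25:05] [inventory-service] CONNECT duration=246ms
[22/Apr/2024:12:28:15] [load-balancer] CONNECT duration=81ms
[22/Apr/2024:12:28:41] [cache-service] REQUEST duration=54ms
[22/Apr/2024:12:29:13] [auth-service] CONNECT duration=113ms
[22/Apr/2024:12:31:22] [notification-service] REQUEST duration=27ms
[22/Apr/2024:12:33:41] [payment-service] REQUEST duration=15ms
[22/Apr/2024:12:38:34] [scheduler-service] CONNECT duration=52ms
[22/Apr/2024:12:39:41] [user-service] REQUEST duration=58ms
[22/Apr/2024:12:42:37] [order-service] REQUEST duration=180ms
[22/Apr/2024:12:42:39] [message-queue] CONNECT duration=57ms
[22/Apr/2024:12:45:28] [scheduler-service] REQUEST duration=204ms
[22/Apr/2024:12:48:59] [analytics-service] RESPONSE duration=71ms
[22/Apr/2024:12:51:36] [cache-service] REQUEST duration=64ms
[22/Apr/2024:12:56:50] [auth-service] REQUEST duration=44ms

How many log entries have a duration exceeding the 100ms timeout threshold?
5

To count timeouts:

1. Threshold: 100ms
2. Extract duration from each log entry
3. Count entries where duration > 100
4. Timeout count: 5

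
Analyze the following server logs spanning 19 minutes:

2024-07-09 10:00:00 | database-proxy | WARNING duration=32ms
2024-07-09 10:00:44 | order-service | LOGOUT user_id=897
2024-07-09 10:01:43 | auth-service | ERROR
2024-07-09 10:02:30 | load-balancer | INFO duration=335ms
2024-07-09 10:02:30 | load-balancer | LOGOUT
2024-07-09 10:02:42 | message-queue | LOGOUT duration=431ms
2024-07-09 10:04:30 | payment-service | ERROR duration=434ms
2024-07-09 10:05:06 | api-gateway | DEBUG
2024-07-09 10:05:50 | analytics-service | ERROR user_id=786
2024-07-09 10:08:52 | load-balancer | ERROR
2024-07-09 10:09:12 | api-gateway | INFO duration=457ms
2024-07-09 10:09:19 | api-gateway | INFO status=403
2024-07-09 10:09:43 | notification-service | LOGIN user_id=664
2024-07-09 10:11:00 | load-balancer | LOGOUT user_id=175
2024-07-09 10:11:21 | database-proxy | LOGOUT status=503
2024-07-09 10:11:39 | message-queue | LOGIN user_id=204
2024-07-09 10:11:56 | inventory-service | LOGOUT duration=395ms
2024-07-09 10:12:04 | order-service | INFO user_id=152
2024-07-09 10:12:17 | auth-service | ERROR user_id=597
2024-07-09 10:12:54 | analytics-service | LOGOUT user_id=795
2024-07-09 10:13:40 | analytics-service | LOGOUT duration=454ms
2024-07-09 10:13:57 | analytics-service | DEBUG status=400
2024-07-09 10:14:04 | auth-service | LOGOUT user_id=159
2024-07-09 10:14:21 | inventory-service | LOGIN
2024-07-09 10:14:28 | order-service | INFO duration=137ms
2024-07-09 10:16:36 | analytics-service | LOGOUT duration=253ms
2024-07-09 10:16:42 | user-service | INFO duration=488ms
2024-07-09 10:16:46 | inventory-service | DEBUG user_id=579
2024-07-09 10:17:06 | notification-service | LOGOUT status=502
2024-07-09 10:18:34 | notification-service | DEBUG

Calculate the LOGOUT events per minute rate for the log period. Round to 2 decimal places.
0.58

To calculate the rate:

1. Count total LOGOUT events: 11
2. Total time period: 19 minutes
3. Rate = 11 / 19 = 0.58 events per minute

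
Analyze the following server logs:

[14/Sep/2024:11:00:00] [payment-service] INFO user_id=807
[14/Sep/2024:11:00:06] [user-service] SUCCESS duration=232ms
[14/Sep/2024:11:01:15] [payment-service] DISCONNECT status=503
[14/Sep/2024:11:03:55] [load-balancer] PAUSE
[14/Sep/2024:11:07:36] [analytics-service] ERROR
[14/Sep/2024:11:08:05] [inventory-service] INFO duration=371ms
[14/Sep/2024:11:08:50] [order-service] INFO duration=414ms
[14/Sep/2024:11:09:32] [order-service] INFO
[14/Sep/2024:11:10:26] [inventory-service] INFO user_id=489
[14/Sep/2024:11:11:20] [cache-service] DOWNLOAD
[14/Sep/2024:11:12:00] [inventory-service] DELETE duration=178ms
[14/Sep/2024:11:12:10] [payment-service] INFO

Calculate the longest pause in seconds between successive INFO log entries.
485

To find the longest gap:

1. Extract all INFO events in chronological order
2. Calculate time differences between consecutive events
3. Find the maximum difference
4. Longest gap: 485 seconds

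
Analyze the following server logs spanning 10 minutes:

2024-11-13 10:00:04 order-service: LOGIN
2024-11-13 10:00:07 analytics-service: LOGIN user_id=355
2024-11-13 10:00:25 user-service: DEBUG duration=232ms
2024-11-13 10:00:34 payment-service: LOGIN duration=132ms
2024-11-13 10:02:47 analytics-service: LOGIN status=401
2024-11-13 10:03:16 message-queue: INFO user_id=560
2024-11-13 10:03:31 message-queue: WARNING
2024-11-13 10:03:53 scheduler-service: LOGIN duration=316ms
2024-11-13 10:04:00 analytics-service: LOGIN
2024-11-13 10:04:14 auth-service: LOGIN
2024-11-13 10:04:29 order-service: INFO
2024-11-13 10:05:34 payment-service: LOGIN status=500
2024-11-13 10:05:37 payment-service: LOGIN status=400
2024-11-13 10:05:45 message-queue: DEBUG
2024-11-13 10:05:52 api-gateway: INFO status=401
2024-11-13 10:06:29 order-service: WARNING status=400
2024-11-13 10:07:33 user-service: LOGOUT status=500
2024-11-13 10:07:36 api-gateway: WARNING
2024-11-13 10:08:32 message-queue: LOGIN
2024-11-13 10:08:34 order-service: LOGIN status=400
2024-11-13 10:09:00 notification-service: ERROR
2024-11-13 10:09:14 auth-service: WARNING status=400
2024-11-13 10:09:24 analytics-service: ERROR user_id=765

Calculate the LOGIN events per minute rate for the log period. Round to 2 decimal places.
1.1

To calculate the rate:

1. Count total LOGIN events: 11
2. Total time period: 10 minutes
3. Rate = 11 / 10 = 1.1 events per minute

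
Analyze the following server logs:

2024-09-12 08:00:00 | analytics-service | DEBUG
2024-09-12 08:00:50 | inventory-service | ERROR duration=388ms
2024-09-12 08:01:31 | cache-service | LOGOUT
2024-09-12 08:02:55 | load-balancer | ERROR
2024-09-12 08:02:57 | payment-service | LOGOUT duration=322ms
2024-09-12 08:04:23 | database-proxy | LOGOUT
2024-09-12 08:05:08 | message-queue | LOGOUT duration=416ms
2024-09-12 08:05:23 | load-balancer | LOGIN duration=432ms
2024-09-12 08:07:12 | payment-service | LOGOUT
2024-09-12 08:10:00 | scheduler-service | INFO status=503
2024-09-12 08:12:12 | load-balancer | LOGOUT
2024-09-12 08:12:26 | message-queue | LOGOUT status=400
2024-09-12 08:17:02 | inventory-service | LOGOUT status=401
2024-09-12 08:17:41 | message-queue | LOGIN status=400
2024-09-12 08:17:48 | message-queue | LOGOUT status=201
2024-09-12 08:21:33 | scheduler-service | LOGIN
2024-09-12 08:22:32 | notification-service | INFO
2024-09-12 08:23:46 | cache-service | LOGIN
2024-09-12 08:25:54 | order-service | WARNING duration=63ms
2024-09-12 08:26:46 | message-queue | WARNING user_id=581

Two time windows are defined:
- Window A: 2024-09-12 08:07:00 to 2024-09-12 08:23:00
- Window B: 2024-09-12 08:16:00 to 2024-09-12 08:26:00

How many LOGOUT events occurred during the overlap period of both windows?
2

To find overlap events:

1. Window A: 2024-09-12 08:07:00 to 2024-09-12 08:23:00
2. Window B: 2024-09-12 08:16:00 to 2024-09-12 08:26:00
3. Overlap period: 2024-09-12 08:16:00 to 2024-09-12 08:23:00
4. Count LOGOUT events in overlap: 2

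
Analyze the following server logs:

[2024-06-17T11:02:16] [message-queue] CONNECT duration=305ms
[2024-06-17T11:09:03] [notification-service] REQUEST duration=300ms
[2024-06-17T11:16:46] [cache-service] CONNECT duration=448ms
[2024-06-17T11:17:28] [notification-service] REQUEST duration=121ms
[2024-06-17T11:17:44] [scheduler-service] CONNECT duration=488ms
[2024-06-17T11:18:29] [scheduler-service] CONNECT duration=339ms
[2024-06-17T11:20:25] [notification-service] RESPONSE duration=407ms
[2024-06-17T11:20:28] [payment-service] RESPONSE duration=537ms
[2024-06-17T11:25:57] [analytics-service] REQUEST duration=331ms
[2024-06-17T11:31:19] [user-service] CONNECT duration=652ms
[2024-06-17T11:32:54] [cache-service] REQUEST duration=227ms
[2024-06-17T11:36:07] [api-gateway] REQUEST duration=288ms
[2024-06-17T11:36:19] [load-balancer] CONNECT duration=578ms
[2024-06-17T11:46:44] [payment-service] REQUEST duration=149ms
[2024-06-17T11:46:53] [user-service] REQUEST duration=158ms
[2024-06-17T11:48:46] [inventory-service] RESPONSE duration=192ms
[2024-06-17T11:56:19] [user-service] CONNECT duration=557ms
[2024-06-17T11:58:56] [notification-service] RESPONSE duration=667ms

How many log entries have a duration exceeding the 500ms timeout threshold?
5

To count timeouts:

1. Threshold: 500ms
2. Extract duration from each log entry
3. Count entries where duration > 500
4. Timeout count: 5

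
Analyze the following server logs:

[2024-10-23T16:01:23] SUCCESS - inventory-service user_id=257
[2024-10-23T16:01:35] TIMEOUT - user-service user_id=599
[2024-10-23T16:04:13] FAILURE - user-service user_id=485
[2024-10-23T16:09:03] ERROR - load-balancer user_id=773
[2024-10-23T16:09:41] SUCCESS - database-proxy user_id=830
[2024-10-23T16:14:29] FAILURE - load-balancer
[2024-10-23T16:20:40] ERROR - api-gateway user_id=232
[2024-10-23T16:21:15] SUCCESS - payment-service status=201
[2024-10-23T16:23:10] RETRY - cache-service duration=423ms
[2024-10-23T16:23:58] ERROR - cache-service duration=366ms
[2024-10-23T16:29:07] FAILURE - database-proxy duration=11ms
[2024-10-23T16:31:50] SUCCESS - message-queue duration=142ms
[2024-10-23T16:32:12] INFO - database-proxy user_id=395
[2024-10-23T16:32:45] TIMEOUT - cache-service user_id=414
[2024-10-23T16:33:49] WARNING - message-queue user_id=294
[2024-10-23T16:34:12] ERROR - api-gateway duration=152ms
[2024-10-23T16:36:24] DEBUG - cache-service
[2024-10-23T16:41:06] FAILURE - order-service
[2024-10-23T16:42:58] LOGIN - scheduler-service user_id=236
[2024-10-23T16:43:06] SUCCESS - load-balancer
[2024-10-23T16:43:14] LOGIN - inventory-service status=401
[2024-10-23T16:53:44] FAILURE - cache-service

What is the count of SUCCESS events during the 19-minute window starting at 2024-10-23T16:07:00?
2

To count events in the time window:

1. Window boundaries: 2024-10-23T16:07:00 to 2024-10-23T16:26:00
2. Filter for SUCCESS events within this window
3. Count matching events: 2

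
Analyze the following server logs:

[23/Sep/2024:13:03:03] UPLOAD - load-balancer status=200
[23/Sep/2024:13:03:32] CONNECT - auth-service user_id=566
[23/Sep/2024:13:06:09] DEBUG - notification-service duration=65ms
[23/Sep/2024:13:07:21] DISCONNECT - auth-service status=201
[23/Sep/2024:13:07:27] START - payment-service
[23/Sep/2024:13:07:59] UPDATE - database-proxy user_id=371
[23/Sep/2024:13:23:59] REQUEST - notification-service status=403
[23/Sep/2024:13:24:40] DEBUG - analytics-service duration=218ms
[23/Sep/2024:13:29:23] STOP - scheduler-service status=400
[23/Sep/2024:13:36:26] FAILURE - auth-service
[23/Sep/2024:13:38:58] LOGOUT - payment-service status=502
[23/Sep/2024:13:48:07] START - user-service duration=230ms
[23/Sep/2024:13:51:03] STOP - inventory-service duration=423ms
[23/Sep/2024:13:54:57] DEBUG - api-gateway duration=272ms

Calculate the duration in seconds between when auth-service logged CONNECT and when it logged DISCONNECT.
229

To find the time between events:

1. Locate the first CONNECT event for auth-service: 23/Sep/2024:13:03:32
2. Locate the first DISCONNECT event for auth-service: 23/Sep/2024:13:07:21
3. Calculate the difference: 23/Sep/2024:13:07:21 - 23/Sep/2024:13:03:32 = 229 seconds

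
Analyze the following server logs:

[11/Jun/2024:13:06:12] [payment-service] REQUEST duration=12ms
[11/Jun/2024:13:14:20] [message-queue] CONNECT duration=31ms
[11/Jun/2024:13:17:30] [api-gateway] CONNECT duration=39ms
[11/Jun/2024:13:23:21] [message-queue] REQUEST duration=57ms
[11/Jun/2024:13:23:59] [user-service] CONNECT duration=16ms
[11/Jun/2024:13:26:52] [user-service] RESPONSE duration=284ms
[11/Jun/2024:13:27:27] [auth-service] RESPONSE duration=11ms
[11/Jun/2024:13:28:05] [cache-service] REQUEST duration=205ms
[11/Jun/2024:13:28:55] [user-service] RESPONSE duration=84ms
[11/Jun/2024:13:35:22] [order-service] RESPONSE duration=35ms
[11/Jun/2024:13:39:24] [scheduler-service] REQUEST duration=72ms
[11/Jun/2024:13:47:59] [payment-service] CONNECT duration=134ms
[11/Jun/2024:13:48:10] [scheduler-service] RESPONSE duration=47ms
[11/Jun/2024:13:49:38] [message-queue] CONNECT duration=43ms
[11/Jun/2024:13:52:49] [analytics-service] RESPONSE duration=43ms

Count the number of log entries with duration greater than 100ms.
3

To count timeouts:

1. Threshold: 100ms
2. Extract duration from each log entry
3. Count entries where duration > 100
4. Timeout count: 3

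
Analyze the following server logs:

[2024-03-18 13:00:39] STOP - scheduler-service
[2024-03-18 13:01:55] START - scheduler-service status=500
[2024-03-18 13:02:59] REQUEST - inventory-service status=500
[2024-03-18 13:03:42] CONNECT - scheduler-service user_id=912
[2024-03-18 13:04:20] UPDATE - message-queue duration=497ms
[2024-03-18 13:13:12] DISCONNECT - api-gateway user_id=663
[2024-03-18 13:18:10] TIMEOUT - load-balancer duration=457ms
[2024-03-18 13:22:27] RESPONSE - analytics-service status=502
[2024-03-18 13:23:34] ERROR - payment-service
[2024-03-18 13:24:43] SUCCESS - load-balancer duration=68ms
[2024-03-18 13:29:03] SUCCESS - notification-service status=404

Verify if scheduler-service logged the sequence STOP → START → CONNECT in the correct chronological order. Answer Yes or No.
Yes

To verify sequence order:

1. Find all events in sequence STOP → START → CONNECT for scheduler-service
2. Extract their timestamps
3. Check if timestamps are in ascending order
4. Result: Yes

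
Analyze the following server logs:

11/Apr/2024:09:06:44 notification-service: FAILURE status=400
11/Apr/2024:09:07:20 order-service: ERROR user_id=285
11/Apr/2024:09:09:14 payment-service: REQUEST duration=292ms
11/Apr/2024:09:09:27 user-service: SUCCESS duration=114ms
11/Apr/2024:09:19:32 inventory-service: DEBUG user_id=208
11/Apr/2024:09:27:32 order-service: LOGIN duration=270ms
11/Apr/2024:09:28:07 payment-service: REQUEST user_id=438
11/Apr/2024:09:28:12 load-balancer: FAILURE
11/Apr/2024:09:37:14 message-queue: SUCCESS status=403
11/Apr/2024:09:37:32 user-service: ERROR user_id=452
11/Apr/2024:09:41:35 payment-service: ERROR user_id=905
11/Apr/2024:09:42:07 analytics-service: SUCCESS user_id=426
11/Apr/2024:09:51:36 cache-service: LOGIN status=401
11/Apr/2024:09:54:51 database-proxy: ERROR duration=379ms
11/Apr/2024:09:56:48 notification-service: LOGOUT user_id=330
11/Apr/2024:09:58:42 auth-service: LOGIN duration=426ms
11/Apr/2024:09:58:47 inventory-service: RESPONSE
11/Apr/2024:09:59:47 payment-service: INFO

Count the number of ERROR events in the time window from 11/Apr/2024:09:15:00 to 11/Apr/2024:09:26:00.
0

To count events in the time window:

1. Window boundaries: 11/Apr/2024:09:15:00 to 11/Apr/2024:09:26:00
2. Filter for ERROR events within this window
3. Count matching events: 0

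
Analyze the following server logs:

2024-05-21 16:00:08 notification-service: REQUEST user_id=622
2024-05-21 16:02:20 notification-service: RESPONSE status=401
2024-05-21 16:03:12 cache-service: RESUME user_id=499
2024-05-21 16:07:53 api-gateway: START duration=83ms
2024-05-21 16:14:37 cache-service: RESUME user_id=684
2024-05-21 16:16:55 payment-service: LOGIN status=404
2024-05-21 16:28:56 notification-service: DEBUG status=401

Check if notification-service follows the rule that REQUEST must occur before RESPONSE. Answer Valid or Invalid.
Valid

To validate ordering:

1. Required order: REQUEST → RESPONSE
2. Rule: REQUEST must occur before RESPONSE
3. Check actual order of events for notification-service
4. Result: Valid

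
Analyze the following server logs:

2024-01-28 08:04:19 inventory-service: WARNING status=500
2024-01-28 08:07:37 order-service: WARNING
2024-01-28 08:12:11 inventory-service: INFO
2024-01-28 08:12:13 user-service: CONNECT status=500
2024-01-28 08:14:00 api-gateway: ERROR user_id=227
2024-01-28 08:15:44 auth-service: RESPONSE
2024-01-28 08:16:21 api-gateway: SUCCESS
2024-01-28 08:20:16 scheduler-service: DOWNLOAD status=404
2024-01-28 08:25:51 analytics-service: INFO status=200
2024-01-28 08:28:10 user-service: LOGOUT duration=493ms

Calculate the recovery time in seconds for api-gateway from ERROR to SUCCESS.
141

To calculate recovery time:

1. Find ERROR event for api-gateway: 2024-01-28 08:14:00
2. Find next SUCCESS event for api-gateway: 2024-01-28 08:16:21
3. Recovery time: 2024-01-28 08:16:21 - 2024-01-28 08:14:00 = 141 seconds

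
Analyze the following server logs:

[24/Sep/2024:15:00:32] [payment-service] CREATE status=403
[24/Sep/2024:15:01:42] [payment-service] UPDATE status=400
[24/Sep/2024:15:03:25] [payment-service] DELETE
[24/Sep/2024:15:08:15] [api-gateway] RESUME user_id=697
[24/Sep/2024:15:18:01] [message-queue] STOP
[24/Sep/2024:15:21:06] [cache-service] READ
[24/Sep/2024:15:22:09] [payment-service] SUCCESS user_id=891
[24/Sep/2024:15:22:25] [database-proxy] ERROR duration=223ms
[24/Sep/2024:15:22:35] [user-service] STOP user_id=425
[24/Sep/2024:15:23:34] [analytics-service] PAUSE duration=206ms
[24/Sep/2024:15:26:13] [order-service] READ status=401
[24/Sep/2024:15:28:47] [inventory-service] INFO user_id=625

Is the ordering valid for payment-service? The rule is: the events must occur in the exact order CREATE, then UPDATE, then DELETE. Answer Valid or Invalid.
Valid

To validate ordering:

1. Required order: CREATE → UPDATE → DELETE
2. Rule: the events must occur in the exact order CREATE, then UPDATE, then DELETE
3. Check actual order of events for payment-service
4. Result: Valid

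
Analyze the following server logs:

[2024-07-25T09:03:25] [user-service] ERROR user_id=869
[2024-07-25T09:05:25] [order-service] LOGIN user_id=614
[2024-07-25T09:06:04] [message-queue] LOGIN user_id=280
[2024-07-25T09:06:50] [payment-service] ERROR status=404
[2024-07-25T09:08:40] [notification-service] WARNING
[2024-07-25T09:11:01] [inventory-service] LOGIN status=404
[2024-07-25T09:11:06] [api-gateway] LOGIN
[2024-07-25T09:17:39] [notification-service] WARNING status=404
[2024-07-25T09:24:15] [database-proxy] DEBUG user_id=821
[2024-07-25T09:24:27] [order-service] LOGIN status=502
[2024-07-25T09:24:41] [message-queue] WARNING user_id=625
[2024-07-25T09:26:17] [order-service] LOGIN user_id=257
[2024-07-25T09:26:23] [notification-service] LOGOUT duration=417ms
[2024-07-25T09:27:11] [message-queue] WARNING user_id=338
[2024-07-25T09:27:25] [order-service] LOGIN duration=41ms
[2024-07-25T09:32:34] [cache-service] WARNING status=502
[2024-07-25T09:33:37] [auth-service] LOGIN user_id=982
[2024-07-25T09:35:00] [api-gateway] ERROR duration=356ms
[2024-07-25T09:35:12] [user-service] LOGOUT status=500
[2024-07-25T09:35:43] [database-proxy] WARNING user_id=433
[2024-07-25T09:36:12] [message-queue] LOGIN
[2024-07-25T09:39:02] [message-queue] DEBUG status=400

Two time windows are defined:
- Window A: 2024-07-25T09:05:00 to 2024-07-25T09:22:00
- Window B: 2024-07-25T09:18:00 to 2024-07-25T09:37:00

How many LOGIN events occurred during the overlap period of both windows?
0

To find overlap events:

1. Window A: 2024-07-25T09:05:00 to 2024-07-25T09:22:00
2. Window B: 2024-07-25T09:18:00 to 2024-07-25T09:37:00
3. Overlap period: 2024-07-25T09:18:00 to 2024-07-25T09:22:00
4. Count LOGIN events in overlap: 0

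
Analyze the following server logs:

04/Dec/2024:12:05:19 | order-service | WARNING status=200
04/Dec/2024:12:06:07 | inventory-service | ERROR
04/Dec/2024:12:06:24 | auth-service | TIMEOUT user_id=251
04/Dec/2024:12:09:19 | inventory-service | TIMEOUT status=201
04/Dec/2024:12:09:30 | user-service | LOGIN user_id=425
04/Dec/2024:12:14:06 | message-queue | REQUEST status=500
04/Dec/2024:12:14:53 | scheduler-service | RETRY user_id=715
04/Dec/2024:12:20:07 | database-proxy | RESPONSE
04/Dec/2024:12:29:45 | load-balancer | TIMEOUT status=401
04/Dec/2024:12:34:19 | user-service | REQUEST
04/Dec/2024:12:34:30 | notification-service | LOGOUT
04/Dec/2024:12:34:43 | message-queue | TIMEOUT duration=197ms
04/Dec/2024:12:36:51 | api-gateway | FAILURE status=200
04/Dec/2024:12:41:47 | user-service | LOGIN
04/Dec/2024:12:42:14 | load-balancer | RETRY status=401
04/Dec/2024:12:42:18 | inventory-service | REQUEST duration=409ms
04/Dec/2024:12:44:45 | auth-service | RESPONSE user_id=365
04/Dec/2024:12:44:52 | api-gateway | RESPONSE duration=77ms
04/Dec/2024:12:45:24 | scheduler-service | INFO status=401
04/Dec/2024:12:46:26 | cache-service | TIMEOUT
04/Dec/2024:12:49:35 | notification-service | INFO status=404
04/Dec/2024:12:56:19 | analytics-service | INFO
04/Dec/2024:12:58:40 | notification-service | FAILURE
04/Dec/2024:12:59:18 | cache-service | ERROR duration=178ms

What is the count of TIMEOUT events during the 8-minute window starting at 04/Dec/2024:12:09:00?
1

To count events in the time window:

1. Window boundaries: 04/Dec/2024:12:09:00 to 04/Dec/2024:12:17:00
2. Filter for TIMEOUT events within this window
3. Count matching events: 1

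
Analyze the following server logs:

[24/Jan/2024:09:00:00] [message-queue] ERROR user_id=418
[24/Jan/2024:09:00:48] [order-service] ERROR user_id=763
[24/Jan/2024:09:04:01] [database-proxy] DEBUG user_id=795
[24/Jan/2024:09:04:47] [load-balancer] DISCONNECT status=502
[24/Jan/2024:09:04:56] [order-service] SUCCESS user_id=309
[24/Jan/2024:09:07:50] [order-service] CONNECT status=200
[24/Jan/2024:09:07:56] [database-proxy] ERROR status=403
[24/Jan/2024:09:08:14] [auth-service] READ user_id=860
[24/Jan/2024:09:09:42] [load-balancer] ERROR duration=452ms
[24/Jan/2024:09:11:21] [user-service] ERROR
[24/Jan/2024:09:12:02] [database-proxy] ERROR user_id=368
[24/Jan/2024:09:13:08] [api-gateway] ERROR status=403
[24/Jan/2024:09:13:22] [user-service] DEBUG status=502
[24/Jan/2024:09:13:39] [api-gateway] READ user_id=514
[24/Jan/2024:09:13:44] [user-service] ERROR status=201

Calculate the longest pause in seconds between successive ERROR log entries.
428

To find the longest gap:

1. Extract all ERROR events in chronological order
2. Calculate time differences between consecutive events
3. Find the maximum difference
4. Longest gap: 428 seconds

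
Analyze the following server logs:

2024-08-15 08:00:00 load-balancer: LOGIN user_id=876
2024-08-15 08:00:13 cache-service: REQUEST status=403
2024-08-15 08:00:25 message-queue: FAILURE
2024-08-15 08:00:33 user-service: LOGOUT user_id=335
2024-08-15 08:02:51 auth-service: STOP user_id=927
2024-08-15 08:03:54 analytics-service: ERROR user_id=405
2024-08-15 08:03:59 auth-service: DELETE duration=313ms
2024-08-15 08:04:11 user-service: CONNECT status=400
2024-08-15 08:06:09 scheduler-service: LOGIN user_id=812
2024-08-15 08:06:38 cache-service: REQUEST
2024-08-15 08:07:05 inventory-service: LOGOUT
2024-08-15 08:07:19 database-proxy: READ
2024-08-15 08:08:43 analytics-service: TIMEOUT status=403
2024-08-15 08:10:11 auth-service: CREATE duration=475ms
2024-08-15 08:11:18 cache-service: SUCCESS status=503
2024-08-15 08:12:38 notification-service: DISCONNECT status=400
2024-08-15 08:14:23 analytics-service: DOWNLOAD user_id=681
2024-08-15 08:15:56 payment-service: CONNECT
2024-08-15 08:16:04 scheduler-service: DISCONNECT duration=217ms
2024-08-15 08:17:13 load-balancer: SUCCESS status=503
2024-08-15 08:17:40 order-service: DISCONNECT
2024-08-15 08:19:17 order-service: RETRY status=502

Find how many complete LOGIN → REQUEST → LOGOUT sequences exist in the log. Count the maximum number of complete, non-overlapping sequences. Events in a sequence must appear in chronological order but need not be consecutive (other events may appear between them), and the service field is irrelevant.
2

To count sequences:

1. Look for pattern: LOGIN → REQUEST → LOGOUT
2. Greedily scan the log in chronological order, matching each sequence element in turn (ignoring service)
3. Each time the full pattern completes, increment the count and restart matching from the next event
4. Complete non-overlapping sequences found: 2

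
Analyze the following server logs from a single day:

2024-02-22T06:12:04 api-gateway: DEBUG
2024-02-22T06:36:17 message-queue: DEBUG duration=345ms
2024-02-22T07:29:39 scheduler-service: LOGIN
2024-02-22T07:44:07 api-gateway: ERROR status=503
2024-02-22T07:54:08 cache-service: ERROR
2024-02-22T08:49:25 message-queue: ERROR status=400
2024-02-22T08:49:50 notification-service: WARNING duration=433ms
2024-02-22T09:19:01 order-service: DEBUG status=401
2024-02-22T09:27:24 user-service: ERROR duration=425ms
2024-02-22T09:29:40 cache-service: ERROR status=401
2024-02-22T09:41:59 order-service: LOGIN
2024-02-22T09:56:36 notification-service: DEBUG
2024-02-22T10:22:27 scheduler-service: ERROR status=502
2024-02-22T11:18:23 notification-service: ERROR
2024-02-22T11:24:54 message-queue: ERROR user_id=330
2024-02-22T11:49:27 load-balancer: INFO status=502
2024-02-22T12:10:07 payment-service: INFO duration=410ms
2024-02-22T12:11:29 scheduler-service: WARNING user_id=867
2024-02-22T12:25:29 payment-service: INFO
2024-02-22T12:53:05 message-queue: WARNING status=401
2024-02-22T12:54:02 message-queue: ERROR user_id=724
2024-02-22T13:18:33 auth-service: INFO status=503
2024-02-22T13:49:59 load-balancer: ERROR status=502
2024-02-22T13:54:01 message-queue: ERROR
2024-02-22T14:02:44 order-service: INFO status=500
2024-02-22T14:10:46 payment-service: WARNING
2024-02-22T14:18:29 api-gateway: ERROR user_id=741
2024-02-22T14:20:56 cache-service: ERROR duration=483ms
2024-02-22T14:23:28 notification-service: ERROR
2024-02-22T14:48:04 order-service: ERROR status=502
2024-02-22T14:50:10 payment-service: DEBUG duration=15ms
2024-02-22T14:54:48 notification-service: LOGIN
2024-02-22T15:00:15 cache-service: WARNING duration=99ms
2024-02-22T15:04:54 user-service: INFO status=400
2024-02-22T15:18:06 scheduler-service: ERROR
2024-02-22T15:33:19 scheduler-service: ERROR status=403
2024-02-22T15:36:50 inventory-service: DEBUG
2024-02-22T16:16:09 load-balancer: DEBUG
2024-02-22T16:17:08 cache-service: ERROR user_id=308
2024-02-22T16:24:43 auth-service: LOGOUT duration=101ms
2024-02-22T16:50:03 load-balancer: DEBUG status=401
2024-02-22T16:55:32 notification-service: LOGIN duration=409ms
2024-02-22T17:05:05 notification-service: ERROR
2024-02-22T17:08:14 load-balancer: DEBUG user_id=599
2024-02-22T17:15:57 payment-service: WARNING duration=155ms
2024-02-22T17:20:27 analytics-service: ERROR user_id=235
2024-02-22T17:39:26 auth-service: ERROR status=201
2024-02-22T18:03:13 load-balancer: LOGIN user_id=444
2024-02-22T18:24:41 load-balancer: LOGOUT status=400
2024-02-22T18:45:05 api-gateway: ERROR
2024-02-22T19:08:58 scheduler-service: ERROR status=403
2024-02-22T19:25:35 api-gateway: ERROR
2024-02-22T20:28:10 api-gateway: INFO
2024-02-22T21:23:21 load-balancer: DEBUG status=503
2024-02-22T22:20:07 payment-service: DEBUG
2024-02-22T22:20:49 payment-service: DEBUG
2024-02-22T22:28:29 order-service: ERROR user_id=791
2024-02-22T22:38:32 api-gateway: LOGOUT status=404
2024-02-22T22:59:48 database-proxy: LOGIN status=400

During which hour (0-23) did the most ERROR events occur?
14

To find the peak hour:

1. Group all ERROR events by hour
2. Count events in each hour
3. Find hour with maximum count
4. Peak hour: 14 (with 4 events)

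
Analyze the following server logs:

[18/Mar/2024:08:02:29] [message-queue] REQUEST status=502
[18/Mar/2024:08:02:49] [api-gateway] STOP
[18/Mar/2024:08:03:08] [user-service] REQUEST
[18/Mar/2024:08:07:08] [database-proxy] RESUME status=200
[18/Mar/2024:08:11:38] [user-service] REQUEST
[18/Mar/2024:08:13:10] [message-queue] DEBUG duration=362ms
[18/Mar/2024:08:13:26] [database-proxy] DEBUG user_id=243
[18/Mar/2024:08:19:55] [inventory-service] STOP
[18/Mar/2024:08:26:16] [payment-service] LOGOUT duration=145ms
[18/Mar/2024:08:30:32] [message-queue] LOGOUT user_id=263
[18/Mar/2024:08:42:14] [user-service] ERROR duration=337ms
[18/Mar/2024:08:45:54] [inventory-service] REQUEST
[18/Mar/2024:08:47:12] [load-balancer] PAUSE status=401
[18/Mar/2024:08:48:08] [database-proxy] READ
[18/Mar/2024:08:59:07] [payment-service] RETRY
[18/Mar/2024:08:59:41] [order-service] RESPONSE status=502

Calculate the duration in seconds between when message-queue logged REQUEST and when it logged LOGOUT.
1683

To find the time between events:

1. Locate the first REQUEST event for message-queue: 18/Mar/2024:08:02:29
2. Locate the first LOGOUT event for message-queue: 18/Mar/2024:08:30:32
3. Calculate the difference: 18/Mar/2024:08:30:32 - 18/Mar/2024:08:02:29 = 1683 seconds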